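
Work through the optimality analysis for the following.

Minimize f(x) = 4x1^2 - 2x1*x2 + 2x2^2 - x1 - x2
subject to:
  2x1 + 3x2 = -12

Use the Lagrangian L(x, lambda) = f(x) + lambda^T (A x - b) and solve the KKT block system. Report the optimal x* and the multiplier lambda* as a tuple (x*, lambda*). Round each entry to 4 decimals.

Form the Lagrangian:
  L(x, lambda) = (1/2) x^T Q x + c^T x + lambda^T (A x - b)
Stationarity (grad_x L = 0): Q x + c + A^T lambda = 0.
Primal feasibility: A x = b.

This gives the KKT block system:
  [ Q   A^T ] [ x     ]   [-c ]
  [ A    0  ] [ lambda ] = [ b ]

Solving the linear system:
  x*      = (-1.4732, -3.0179)
  lambda* = (3.375)
  f(x*)   = 22.4955

x* = (-1.4732, -3.0179), lambda* = (3.375)


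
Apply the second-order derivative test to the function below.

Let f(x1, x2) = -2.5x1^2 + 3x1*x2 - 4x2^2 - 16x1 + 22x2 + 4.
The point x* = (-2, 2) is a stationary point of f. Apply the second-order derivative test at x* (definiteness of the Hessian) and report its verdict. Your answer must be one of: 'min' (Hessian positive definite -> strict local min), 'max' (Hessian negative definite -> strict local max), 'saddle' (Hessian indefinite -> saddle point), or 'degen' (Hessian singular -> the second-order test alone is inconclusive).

Compute the Hessian H = grad^2 f:
  H = [[-5, 3], [3, -8]]
Verify stationarity: grad f(x*) = H x* + g = (0, 0).
Eigenvalues of H: -9.8541, -3.1459.
Both eigenvalues < 0, so H is negative definite -> x* is a strict local max.

max


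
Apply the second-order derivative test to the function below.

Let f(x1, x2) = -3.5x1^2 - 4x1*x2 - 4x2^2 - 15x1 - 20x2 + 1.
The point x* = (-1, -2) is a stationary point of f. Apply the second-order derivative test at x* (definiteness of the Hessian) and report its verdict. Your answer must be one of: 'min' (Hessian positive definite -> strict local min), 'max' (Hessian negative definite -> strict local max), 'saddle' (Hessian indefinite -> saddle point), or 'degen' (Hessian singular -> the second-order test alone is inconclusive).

Compute the Hessian H = grad^2 f:
  H = [[-7, -4], [-4, -8]]
Verify stationarity: grad f(x*) = H x* + g = (0, 0).
Eigenvalues of H: -11.5311, -3.4689.
Both eigenvalues < 0, so H is negative definite -> x* is a strict local max.

max


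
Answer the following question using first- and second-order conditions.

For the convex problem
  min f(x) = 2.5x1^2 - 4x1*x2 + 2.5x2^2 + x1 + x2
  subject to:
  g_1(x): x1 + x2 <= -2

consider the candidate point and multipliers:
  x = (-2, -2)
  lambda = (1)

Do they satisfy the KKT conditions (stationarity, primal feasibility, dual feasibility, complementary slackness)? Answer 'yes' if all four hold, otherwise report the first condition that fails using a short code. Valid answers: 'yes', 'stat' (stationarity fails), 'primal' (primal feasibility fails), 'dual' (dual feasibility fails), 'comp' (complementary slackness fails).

Gradient of f: grad f(x) = Q x + c = (-1, -1)
Constraint values g_i(x) = a_i^T x - b_i:
  g_1((-2, -2)) = -2
Stationarity residual: grad f(x) + sum_i lambda_i a_i = (0, 0)
  -> stationarity OK
Primal feasibility (all g_i <= 0): OK
Dual feasibility (all lambda_i >= 0): OK
Complementary slackness (lambda_i * g_i(x) = 0 for all i): FAILS

Verdict: the first failing condition is complementary_slackness -> comp.

comp


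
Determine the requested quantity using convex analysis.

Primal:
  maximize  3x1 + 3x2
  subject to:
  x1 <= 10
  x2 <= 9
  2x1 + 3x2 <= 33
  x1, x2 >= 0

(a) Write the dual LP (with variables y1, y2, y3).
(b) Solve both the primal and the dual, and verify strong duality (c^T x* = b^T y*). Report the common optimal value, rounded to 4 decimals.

The standard primal-dual pair for 'max c^T x s.t. A x <= b, x >= 0' is:
  Dual:  min b^T y  s.t.  A^T y >= c,  y >= 0.

So the dual LP is:
  minimize  10y1 + 9y2 + 33y3
  subject to:
    y1 + 2y3 >= 3
    y2 + 3y3 >= 3
    y1, y2, y3 >= 0

Solving the primal: x* = (10, 4.3333).
  primal value c^T x* = 43.
Solving the dual: y* = (1, 0, 1).
  dual value b^T y* = 43.
Strong duality: c^T x* = b^T y*. Confirmed.

43


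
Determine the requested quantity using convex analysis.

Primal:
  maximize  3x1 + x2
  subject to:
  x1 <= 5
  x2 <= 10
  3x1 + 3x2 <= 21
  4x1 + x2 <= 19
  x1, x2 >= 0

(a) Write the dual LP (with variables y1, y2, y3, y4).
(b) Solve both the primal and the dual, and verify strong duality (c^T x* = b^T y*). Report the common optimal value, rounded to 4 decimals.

The standard primal-dual pair for 'max c^T x s.t. A x <= b, x >= 0' is:
  Dual:  min b^T y  s.t.  A^T y >= c,  y >= 0.

So the dual LP is:
  minimize  5y1 + 10y2 + 21y3 + 19y4
  subject to:
    y1 + 3y3 + 4y4 >= 3
    y2 + 3y3 + y4 >= 1
    y1, y2, y3, y4 >= 0

Solving the primal: x* = (4, 3).
  primal value c^T x* = 15.
Solving the dual: y* = (0, 0, 0.1111, 0.6667).
  dual value b^T y* = 15.
Strong duality: c^T x* = b^T y*. Confirmed.

15


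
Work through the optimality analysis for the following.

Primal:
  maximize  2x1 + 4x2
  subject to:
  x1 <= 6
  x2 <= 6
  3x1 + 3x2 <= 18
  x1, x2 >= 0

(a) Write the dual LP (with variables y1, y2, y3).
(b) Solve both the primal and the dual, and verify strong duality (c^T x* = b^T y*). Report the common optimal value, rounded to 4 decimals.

The standard primal-dual pair for 'max c^T x s.t. A x <= b, x >= 0' is:
  Dual:  min b^T y  s.t.  A^T y >= c,  y >= 0.

So the dual LP is:
  minimize  6y1 + 6y2 + 18y3
  subject to:
    y1 + 3y3 >= 2
    y2 + 3y3 >= 4
    y1, y2, y3 >= 0

Solving the primal: x* = (0, 6).
  primal value c^T x* = 24.
Solving the dual: y* = (0, 0, 1.3333).
  dual value b^T y* = 24.
Strong duality: c^T x* = b^T y*. Confirmed.

24


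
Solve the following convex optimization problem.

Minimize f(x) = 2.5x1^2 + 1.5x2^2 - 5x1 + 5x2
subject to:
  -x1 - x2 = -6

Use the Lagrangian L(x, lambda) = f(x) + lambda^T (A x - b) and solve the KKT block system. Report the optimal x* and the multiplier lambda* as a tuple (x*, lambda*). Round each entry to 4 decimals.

Form the Lagrangian:
  L(x, lambda) = (1/2) x^T Q x + c^T x + lambda^T (A x - b)
Stationarity (grad_x L = 0): Q x + c + A^T lambda = 0.
Primal feasibility: A x = b.

This gives the KKT block system:
  [ Q   A^T ] [ x     ]   [-c ]
  [ A    0  ] [ lambda ] = [ b ]

Solving the linear system:
  x*      = (3.5, 2.5)
  lambda* = (12.5)
  f(x*)   = 35

x* = (3.5, 2.5), lambda* = (12.5)


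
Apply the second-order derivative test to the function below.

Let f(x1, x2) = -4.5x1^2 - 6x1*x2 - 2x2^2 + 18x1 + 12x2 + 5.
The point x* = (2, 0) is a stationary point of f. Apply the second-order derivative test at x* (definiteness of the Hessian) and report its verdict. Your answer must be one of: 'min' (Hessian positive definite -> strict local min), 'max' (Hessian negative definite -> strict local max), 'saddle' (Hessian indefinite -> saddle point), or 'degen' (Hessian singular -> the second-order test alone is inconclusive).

Compute the Hessian H = grad^2 f:
  H = [[-9, -6], [-6, -4]]
Verify stationarity: grad f(x*) = H x* + g = (0, 0).
Eigenvalues of H: -13, 0.
H has a zero eigenvalue (singular; negative semidefinite but not definite), so H is neither positive definite, negative definite, nor indefinite. The second-order test alone is inconclusive -> degen.
(Indeed, f is constant along the null direction of H through x*, so x* is not a strict local extremum.)

degen


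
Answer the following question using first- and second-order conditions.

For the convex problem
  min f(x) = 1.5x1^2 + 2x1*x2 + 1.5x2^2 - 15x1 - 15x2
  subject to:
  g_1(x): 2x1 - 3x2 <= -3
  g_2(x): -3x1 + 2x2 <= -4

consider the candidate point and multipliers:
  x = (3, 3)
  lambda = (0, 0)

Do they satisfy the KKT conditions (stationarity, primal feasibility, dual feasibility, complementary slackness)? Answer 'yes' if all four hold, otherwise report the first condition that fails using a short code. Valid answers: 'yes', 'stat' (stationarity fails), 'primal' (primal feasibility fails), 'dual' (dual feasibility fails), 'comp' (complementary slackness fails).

Gradient of f: grad f(x) = Q x + c = (0, 0)
Constraint values g_i(x) = a_i^T x - b_i:
  g_1((3, 3)) = 0
  g_2((3, 3)) = 1
Stationarity residual: grad f(x) + sum_i lambda_i a_i = (0, 0)
  -> stationarity OK
Primal feasibility (all g_i <= 0): FAILS
Dual feasibility (all lambda_i >= 0): OK
Complementary slackness (lambda_i * g_i(x) = 0 for all i): OK

Verdict: the first failing condition is primal_feasibility -> primal.

primal


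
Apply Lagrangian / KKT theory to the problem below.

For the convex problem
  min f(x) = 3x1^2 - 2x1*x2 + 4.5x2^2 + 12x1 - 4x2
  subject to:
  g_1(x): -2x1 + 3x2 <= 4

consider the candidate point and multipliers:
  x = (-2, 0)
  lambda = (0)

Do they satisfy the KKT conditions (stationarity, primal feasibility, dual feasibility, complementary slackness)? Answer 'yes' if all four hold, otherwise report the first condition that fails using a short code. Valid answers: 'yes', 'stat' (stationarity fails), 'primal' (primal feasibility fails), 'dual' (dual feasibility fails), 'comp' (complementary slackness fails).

Gradient of f: grad f(x) = Q x + c = (0, 0)
Constraint values g_i(x) = a_i^T x - b_i:
  g_1((-2, 0)) = 0
Stationarity residual: grad f(x) + sum_i lambda_i a_i = (0, 0)
  -> stationarity OK
Primal feasibility (all g_i <= 0): OK
Dual feasibility (all lambda_i >= 0): OK
Complementary slackness (lambda_i * g_i(x) = 0 for all i): OK

Verdict: yes, KKT holds.

yes


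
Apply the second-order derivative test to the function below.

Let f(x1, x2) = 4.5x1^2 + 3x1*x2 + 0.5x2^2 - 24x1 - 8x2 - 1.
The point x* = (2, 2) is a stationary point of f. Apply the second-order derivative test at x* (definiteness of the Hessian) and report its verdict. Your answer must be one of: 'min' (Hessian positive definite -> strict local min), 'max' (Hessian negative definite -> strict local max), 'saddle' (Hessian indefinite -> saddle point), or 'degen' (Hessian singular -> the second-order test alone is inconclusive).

Compute the Hessian H = grad^2 f:
  H = [[9, 3], [3, 1]]
Verify stationarity: grad f(x*) = H x* + g = (0, 0).
Eigenvalues of H: 0, 10.
H has a zero eigenvalue (singular; positive semidefinite but not definite), so H is neither positive definite, negative definite, nor indefinite. The second-order test alone is inconclusive -> degen.
(Indeed, f is constant along the null direction of H through x*, so x* is not a strict local extremum.)

degen


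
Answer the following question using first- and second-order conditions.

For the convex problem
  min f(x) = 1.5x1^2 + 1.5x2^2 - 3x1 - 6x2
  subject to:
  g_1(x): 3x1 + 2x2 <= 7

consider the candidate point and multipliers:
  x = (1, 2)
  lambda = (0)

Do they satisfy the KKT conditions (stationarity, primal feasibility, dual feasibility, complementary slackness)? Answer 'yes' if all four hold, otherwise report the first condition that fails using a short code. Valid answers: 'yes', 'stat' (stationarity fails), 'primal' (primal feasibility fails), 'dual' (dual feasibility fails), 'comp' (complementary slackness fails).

Gradient of f: grad f(x) = Q x + c = (0, 0)
Constraint values g_i(x) = a_i^T x - b_i:
  g_1((1, 2)) = 0
Stationarity residual: grad f(x) + sum_i lambda_i a_i = (0, 0)
  -> stationarity OK
Primal feasibility (all g_i <= 0): OK
Dual feasibility (all lambda_i >= 0): OK
Complementary slackness (lambda_i * g_i(x) = 0 for all i): OK

Verdict: yes, KKT holds.

yes


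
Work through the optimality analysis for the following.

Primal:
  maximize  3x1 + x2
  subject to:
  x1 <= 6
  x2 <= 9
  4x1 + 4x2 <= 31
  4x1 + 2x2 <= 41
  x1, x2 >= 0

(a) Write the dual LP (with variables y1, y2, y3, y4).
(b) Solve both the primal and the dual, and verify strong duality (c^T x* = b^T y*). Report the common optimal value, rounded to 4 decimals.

The standard primal-dual pair for 'max c^T x s.t. A x <= b, x >= 0' is:
  Dual:  min b^T y  s.t.  A^T y >= c,  y >= 0.

So the dual LP is:
  minimize  6y1 + 9y2 + 31y3 + 41y4
  subject to:
    y1 + 4y3 + 4y4 >= 3
    y2 + 4y3 + 2y4 >= 1
    y1, y2, y3, y4 >= 0

Solving the primal: x* = (6, 1.75).
  primal value c^T x* = 19.75.
Solving the dual: y* = (2, 0, 0.25, 0).
  dual value b^T y* = 19.75.
Strong duality: c^T x* = b^T y*. Confirmed.

19.75


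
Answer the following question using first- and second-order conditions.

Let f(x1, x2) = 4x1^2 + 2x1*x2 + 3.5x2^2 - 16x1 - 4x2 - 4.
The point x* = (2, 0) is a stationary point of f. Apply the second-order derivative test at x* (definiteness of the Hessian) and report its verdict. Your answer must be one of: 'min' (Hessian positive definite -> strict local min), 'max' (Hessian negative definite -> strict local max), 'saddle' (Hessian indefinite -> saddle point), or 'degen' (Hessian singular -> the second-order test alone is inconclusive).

Compute the Hessian H = grad^2 f:
  H = [[8, 2], [2, 7]]
Verify stationarity: grad f(x*) = H x* + g = (0, 0).
Eigenvalues of H: 5.4384, 9.5616.
Both eigenvalues > 0, so H is positive definite -> x* is a strict local min.

min


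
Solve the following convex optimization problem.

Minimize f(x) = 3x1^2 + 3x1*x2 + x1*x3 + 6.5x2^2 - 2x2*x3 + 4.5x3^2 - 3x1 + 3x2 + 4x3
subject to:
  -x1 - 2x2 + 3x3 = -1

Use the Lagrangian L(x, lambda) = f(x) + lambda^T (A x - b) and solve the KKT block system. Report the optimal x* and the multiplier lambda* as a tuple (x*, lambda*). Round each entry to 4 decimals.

Form the Lagrangian:
  L(x, lambda) = (1/2) x^T Q x + c^T x + lambda^T (A x - b)
Stationarity (grad_x L = 0): Q x + c + A^T lambda = 0.
Primal feasibility: A x = b.

This gives the KKT block system:
  [ Q   A^T ] [ x     ]   [-c ]
  [ A    0  ] [ lambda ] = [ b ]

Solving the linear system:
  x*      = (0.7618, -0.5681, -0.4581)
  lambda* = (-0.5916)
  f(x*)   = -3.2068

x* = (0.7618, -0.5681, -0.4581), lambda* = (-0.5916)


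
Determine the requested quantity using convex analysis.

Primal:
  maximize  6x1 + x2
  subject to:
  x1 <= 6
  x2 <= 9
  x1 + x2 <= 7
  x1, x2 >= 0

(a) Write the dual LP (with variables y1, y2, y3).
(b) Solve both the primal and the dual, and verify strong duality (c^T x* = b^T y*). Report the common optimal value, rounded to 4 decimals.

The standard primal-dual pair for 'max c^T x s.t. A x <= b, x >= 0' is:
  Dual:  min b^T y  s.t.  A^T y >= c,  y >= 0.

So the dual LP is:
  minimize  6y1 + 9y2 + 7y3
  subject to:
    y1 + y3 >= 6
    y2 + y3 >= 1
    y1, y2, y3 >= 0

Solving the primal: x* = (6, 1).
  primal value c^T x* = 37.
Solving the dual: y* = (5, 0, 1).
  dual value b^T y* = 37.
Strong duality: c^T x* = b^T y*. Confirmed.

37


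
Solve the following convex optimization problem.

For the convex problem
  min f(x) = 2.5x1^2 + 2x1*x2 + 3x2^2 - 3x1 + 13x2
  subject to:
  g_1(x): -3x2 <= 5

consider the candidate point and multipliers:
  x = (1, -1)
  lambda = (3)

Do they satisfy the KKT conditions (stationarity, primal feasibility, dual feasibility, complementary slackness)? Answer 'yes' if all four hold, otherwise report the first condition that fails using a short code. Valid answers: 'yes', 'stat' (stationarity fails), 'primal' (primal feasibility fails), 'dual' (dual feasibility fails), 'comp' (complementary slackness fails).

Gradient of f: grad f(x) = Q x + c = (0, 9)
Constraint values g_i(x) = a_i^T x - b_i:
  g_1((1, -1)) = -2
Stationarity residual: grad f(x) + sum_i lambda_i a_i = (0, 0)
  -> stationarity OK
Primal feasibility (all g_i <= 0): OK
Dual feasibility (all lambda_i >= 0): OK
Complementary slackness (lambda_i * g_i(x) = 0 for all i): FAILS

Verdict: the first failing condition is complementary_slackness -> comp.

comp


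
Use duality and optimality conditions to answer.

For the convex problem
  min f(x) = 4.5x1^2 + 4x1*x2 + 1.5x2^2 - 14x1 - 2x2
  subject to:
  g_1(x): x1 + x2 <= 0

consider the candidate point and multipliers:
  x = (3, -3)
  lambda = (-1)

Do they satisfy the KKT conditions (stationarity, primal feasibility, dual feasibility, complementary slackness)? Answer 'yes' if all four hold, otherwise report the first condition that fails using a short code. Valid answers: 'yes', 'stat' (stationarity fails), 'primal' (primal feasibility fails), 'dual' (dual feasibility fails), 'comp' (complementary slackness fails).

Gradient of f: grad f(x) = Q x + c = (1, 1)
Constraint values g_i(x) = a_i^T x - b_i:
  g_1((3, -3)) = 0
Stationarity residual: grad f(x) + sum_i lambda_i a_i = (0, 0)
  -> stationarity OK
Primal feasibility (all g_i <= 0): OK
Dual feasibility (all lambda_i >= 0): FAILS
Complementary slackness (lambda_i * g_i(x) = 0 for all i): OK

Verdict: the first failing condition is dual_feasibility -> dual.

dual


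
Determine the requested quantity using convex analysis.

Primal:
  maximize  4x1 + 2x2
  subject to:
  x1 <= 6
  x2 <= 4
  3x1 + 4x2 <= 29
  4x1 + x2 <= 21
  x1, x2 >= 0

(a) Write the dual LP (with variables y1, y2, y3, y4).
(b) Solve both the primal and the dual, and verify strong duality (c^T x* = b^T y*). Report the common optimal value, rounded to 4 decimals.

The standard primal-dual pair for 'max c^T x s.t. A x <= b, x >= 0' is:
  Dual:  min b^T y  s.t.  A^T y >= c,  y >= 0.

So the dual LP is:
  minimize  6y1 + 4y2 + 29y3 + 21y4
  subject to:
    y1 + 3y3 + 4y4 >= 4
    y2 + 4y3 + y4 >= 2
    y1, y2, y3, y4 >= 0

Solving the primal: x* = (4.25, 4).
  primal value c^T x* = 25.
Solving the dual: y* = (0, 1, 0, 1).
  dual value b^T y* = 25.
Strong duality: c^T x* = b^T y*. Confirmed.

25


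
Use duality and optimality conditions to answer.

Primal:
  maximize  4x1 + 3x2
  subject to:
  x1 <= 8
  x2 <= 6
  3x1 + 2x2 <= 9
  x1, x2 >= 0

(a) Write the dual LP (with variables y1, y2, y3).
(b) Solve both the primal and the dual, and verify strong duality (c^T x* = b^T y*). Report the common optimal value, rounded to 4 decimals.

The standard primal-dual pair for 'max c^T x s.t. A x <= b, x >= 0' is:
  Dual:  min b^T y  s.t.  A^T y >= c,  y >= 0.

So the dual LP is:
  minimize  8y1 + 6y2 + 9y3
  subject to:
    y1 + 3y3 >= 4
    y2 + 2y3 >= 3
    y1, y2, y3 >= 0

Solving the primal: x* = (0, 4.5).
  primal value c^T x* = 13.5.
Solving the dual: y* = (0, 0, 1.5).
  dual value b^T y* = 13.5.
Strong duality: c^T x* = b^T y*. Confirmed.

13.5


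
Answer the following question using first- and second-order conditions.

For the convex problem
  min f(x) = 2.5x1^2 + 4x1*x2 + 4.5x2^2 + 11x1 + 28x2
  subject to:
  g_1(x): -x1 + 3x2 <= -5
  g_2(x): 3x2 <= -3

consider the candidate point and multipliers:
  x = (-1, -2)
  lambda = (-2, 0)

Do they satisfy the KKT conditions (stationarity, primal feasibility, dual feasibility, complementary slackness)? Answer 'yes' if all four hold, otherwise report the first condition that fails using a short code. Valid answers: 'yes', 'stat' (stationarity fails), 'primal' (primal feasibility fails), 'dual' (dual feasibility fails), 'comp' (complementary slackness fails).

Gradient of f: grad f(x) = Q x + c = (-2, 6)
Constraint values g_i(x) = a_i^T x - b_i:
  g_1((-1, -2)) = 0
  g_2((-1, -2)) = -3
Stationarity residual: grad f(x) + sum_i lambda_i a_i = (0, 0)
  -> stationarity OK
Primal feasibility (all g_i <= 0): OK
Dual feasibility (all lambda_i >= 0): FAILS
Complementary slackness (lambda_i * g_i(x) = 0 for all i): OK

Verdict: the first failing condition is dual_feasibility -> dual.

dual


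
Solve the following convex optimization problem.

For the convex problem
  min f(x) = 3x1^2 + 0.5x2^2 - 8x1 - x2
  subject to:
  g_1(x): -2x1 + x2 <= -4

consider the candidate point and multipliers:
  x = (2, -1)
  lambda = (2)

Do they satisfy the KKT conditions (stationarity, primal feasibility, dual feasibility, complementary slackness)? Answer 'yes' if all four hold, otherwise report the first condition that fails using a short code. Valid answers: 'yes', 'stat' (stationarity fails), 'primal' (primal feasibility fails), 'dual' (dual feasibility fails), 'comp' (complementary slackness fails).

Gradient of f: grad f(x) = Q x + c = (4, -2)
Constraint values g_i(x) = a_i^T x - b_i:
  g_1((2, -1)) = -1
Stationarity residual: grad f(x) + sum_i lambda_i a_i = (0, 0)
  -> stationarity OK
Primal feasibility (all g_i <= 0): OK
Dual feasibility (all lambda_i >= 0): OK
Complementary slackness (lambda_i * g_i(x) = 0 for all i): FAILS

Verdict: the first failing condition is complementary_slackness -> comp.

comp


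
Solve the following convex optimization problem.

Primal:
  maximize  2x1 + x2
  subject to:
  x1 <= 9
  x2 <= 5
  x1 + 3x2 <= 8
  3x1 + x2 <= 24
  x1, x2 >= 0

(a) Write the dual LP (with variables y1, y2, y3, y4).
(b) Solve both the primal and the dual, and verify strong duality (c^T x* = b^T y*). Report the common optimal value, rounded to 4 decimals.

The standard primal-dual pair for 'max c^T x s.t. A x <= b, x >= 0' is:
  Dual:  min b^T y  s.t.  A^T y >= c,  y >= 0.

So the dual LP is:
  minimize  9y1 + 5y2 + 8y3 + 24y4
  subject to:
    y1 + y3 + 3y4 >= 2
    y2 + 3y3 + y4 >= 1
    y1, y2, y3, y4 >= 0

Solving the primal: x* = (8, 0).
  primal value c^T x* = 16.
Solving the dual: y* = (0, 0, 0.125, 0.625).
  dual value b^T y* = 16.
Strong duality: c^T x* = b^T y*. Confirmed.

16


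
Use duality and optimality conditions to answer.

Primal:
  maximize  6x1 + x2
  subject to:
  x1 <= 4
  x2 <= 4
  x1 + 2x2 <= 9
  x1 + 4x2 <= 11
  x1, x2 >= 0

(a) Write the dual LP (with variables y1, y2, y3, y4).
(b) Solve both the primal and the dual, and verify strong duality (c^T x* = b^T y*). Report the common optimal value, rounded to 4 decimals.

The standard primal-dual pair for 'max c^T x s.t. A x <= b, x >= 0' is:
  Dual:  min b^T y  s.t.  A^T y >= c,  y >= 0.

So the dual LP is:
  minimize  4y1 + 4y2 + 9y3 + 11y4
  subject to:
    y1 + y3 + y4 >= 6
    y2 + 2y3 + 4y4 >= 1
    y1, y2, y3, y4 >= 0

Solving the primal: x* = (4, 1.75).
  primal value c^T x* = 25.75.
Solving the dual: y* = (5.75, 0, 0, 0.25).
  dual value b^T y* = 25.75.
Strong duality: c^T x* = b^T y*. Confirmed.

25.75


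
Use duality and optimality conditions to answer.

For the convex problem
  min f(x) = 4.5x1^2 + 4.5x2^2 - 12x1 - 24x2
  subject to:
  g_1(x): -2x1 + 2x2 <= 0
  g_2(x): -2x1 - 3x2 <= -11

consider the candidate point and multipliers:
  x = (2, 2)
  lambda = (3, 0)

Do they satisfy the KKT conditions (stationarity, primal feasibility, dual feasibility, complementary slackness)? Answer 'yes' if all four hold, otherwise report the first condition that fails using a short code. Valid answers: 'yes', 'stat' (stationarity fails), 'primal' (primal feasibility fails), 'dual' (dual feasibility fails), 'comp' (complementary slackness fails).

Gradient of f: grad f(x) = Q x + c = (6, -6)
Constraint values g_i(x) = a_i^T x - b_i:
  g_1((2, 2)) = 0
  g_2((2, 2)) = 1
Stationarity residual: grad f(x) + sum_i lambda_i a_i = (0, 0)
  -> stationarity OK
Primal feasibility (all g_i <= 0): FAILS
Dual feasibility (all lambda_i >= 0): OK
Complementary slackness (lambda_i * g_i(x) = 0 for all i): OK

Verdict: the first failing condition is primal_feasibility -> primal.

primal


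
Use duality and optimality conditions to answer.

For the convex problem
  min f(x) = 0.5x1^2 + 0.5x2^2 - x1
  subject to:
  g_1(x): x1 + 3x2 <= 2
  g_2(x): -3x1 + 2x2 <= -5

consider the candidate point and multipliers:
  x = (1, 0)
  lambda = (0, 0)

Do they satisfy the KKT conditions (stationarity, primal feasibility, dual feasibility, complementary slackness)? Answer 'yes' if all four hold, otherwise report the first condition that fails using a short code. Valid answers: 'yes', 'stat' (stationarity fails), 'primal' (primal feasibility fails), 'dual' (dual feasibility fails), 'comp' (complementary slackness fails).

Gradient of f: grad f(x) = Q x + c = (0, 0)
Constraint values g_i(x) = a_i^T x - b_i:
  g_1((1, 0)) = -1
  g_2((1, 0)) = 2
Stationarity residual: grad f(x) + sum_i lambda_i a_i = (0, 0)
  -> stationarity OK
Primal feasibility (all g_i <= 0): FAILS
Dual feasibility (all lambda_i >= 0): OK
Complementary slackness (lambda_i * g_i(x) = 0 for all i): OK

Verdict: the first failing condition is primal_feasibility -> primal.

primal


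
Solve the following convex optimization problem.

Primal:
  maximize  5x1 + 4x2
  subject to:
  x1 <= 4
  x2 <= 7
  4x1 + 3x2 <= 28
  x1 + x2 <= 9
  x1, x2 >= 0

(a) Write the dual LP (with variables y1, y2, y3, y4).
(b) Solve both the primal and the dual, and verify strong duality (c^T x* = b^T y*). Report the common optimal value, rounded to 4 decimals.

The standard primal-dual pair for 'max c^T x s.t. A x <= b, x >= 0' is:
  Dual:  min b^T y  s.t.  A^T y >= c,  y >= 0.

So the dual LP is:
  minimize  4y1 + 7y2 + 28y3 + 9y4
  subject to:
    y1 + 4y3 + y4 >= 5
    y2 + 3y3 + y4 >= 4
    y1, y2, y3, y4 >= 0

Solving the primal: x* = (1.75, 7).
  primal value c^T x* = 36.75.
Solving the dual: y* = (0, 0.25, 1.25, 0).
  dual value b^T y* = 36.75.
Strong duality: c^T x* = b^T y*. Confirmed.

36.75


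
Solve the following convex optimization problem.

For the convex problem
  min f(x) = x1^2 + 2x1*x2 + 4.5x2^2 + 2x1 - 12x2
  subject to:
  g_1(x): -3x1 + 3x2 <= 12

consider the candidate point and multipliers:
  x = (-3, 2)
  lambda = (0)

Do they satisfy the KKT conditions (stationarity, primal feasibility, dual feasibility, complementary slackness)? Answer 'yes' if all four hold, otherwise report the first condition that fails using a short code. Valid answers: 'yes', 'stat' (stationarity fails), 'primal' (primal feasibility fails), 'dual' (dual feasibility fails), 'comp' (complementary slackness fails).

Gradient of f: grad f(x) = Q x + c = (0, 0)
Constraint values g_i(x) = a_i^T x - b_i:
  g_1((-3, 2)) = 3
Stationarity residual: grad f(x) + sum_i lambda_i a_i = (0, 0)
  -> stationarity OK
Primal feasibility (all g_i <= 0): FAILS
Dual feasibility (all lambda_i >= 0): OK
Complementary slackness (lambda_i * g_i(x) = 0 for all i): OK

Verdict: the first failing condition is primal_feasibility -> primal.

primal


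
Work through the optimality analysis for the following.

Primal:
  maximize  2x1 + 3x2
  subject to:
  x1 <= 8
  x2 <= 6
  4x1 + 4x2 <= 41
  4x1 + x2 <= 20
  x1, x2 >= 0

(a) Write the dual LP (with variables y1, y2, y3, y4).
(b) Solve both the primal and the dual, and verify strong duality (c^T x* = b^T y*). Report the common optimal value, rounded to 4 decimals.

The standard primal-dual pair for 'max c^T x s.t. A x <= b, x >= 0' is:
  Dual:  min b^T y  s.t.  A^T y >= c,  y >= 0.

So the dual LP is:
  minimize  8y1 + 6y2 + 41y3 + 20y4
  subject to:
    y1 + 4y3 + 4y4 >= 2
    y2 + 4y3 + y4 >= 3
    y1, y2, y3, y4 >= 0

Solving the primal: x* = (3.5, 6).
  primal value c^T x* = 25.
Solving the dual: y* = (0, 2.5, 0, 0.5).
  dual value b^T y* = 25.
Strong duality: c^T x* = b^T y*. Confirmed.

25


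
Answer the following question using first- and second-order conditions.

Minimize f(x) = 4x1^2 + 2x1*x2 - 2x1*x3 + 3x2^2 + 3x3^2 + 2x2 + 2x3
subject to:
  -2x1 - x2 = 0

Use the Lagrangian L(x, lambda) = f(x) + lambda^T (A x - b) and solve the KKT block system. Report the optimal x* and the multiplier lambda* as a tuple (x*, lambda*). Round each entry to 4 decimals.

Form the Lagrangian:
  L(x, lambda) = (1/2) x^T Q x + c^T x + lambda^T (A x - b)
Stationarity (grad_x L = 0): Q x + c + A^T lambda = 0.
Primal feasibility: A x = b.

This gives the KKT block system:
  [ Q   A^T ] [ x     ]   [-c ]
  [ A    0  ] [ lambda ] = [ b ]

Solving the linear system:
  x*      = (0.1429, -0.2857, -0.2857)
  lambda* = (0.5714)
  f(x*)   = -0.5714

x* = (0.1429, -0.2857, -0.2857), lambda* = (0.5714)


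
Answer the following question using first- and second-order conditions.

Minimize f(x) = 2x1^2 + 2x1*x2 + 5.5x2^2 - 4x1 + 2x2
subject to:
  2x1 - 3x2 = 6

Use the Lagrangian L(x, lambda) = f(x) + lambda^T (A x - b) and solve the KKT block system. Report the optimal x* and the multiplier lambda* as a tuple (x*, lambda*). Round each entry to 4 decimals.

Form the Lagrangian:
  L(x, lambda) = (1/2) x^T Q x + c^T x + lambda^T (A x - b)
Stationarity (grad_x L = 0): Q x + c + A^T lambda = 0.
Primal feasibility: A x = b.

This gives the KKT block system:
  [ Q   A^T ] [ x     ]   [-c ]
  [ A    0  ] [ lambda ] = [ b ]

Solving the linear system:
  x*      = (1.8462, -0.7692)
  lambda* = (-0.9231)
  f(x*)   = -1.6923

x* = (1.8462, -0.7692), lambda* = (-0.9231)


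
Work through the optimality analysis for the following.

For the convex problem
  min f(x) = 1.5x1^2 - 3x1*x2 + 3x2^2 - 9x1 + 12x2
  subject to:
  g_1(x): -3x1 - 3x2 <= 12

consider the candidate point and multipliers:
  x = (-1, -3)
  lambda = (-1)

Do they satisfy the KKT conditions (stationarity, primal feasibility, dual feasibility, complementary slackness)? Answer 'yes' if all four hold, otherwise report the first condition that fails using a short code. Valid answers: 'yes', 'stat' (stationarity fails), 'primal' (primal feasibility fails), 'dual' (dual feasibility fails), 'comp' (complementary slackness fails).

Gradient of f: grad f(x) = Q x + c = (-3, -3)
Constraint values g_i(x) = a_i^T x - b_i:
  g_1((-1, -3)) = 0
Stationarity residual: grad f(x) + sum_i lambda_i a_i = (0, 0)
  -> stationarity OK
Primal feasibility (all g_i <= 0): OK
Dual feasibility (all lambda_i >= 0): FAILS
Complementary slackness (lambda_i * g_i(x) = 0 for all i): OK

Verdict: the first failing condition is dual_feasibility -> dual.

dual


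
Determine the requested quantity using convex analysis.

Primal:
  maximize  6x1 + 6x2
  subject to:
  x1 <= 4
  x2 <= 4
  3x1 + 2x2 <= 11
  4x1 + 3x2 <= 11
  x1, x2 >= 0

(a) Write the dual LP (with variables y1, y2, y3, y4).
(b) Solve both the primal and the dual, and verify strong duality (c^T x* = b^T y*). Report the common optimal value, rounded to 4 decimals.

The standard primal-dual pair for 'max c^T x s.t. A x <= b, x >= 0' is:
  Dual:  min b^T y  s.t.  A^T y >= c,  y >= 0.

So the dual LP is:
  minimize  4y1 + 4y2 + 11y3 + 11y4
  subject to:
    y1 + 3y3 + 4y4 >= 6
    y2 + 2y3 + 3y4 >= 6
    y1, y2, y3, y4 >= 0

Solving the primal: x* = (0, 3.6667).
  primal value c^T x* = 22.
Solving the dual: y* = (0, 0, 0, 2).
  dual value b^T y* = 22.
Strong duality: c^T x* = b^T y*. Confirmed.

22


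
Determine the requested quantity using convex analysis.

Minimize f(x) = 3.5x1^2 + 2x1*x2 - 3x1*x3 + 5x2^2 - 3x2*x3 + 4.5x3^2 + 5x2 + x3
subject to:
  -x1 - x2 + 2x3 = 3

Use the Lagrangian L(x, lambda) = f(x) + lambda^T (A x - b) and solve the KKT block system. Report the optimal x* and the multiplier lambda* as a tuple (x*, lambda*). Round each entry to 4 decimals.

Form the Lagrangian:
  L(x, lambda) = (1/2) x^T Q x + c^T x + lambda^T (A x - b)
Stationarity (grad_x L = 0): Q x + c + A^T lambda = 0.
Primal feasibility: A x = b.

This gives the KKT block system:
  [ Q   A^T ] [ x     ]   [-c ]
  [ A    0  ] [ lambda ] = [ b ]

Solving the linear system:
  x*      = (-0.28, -0.8, 0.96)
  lambda* = (-6.44)
  f(x*)   = 8.14

x* = (-0.28, -0.8, 0.96), lambda* = (-6.44)


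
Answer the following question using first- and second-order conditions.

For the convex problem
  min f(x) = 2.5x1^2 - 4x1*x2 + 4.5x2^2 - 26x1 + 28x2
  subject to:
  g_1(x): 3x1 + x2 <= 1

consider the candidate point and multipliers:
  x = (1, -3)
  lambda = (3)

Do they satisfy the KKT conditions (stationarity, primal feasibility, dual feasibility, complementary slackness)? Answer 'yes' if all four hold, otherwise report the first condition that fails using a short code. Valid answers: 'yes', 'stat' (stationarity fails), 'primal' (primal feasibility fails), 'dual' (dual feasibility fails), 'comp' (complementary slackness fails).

Gradient of f: grad f(x) = Q x + c = (-9, -3)
Constraint values g_i(x) = a_i^T x - b_i:
  g_1((1, -3)) = -1
Stationarity residual: grad f(x) + sum_i lambda_i a_i = (0, 0)
  -> stationarity OK
Primal feasibility (all g_i <= 0): OK
Dual feasibility (all lambda_i >= 0): OK
Complementary slackness (lambda_i * g_i(x) = 0 for all i): FAILS

Verdict: the first failing condition is complementary_slackness -> comp.

comp


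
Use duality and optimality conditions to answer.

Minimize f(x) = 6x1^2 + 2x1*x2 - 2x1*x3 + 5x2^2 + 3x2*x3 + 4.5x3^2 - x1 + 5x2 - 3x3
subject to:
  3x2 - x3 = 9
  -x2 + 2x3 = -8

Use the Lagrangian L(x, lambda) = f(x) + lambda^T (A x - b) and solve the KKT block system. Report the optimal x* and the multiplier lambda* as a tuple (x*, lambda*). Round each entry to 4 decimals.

Form the Lagrangian:
  L(x, lambda) = (1/2) x^T Q x + c^T x + lambda^T (A x - b)
Stationarity (grad_x L = 0): Q x + c + A^T lambda = 0.
Primal feasibility: A x = b.

This gives the KKT block system:
  [ Q   A^T ] [ x     ]   [-c ]
  [ A    0  ] [ lambda ] = [ b ]

Solving the linear system:
  x*      = (-0.75, 2, -3)
  lambda* = (-1.3, 10.6)
  f(x*)   = 58.125

x* = (-0.75, 2, -3), lambda* = (-1.3, 10.6)


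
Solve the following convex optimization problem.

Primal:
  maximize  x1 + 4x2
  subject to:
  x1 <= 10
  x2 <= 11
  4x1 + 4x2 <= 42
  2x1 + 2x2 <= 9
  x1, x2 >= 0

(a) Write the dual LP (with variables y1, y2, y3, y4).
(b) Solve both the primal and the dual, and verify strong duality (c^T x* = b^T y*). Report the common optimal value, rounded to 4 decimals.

The standard primal-dual pair for 'max c^T x s.t. A x <= b, x >= 0' is:
  Dual:  min b^T y  s.t.  A^T y >= c,  y >= 0.

So the dual LP is:
  minimize  10y1 + 11y2 + 42y3 + 9y4
  subject to:
    y1 + 4y3 + 2y4 >= 1
    y2 + 4y3 + 2y4 >= 4
    y1, y2, y3, y4 >= 0

Solving the primal: x* = (0, 4.5).
  primal value c^T x* = 18.
Solving the dual: y* = (0, 0, 0, 2).
  dual value b^T y* = 18.
Strong duality: c^T x* = b^T y*. Confirmed.

18


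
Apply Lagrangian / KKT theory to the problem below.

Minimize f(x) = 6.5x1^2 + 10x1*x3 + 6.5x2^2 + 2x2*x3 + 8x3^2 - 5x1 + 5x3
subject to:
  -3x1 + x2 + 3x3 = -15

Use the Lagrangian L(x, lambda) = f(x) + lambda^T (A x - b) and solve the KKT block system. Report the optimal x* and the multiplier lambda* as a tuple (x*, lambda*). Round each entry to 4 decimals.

Form the Lagrangian:
  L(x, lambda) = (1/2) x^T Q x + c^T x + lambda^T (A x - b)
Stationarity (grad_x L = 0): Q x + c + A^T lambda = 0.
Primal feasibility: A x = b.

This gives the KKT block system:
  [ Q   A^T ] [ x     ]   [-c ]
  [ A    0  ] [ lambda ] = [ b ]

Solving the linear system:
  x*      = (2.6822, 0.2143, -2.3892)
  lambda* = (1.9922)
  f(x*)   = 2.2631

x* = (2.6822, 0.2143, -2.3892), lambda* = (1.9922)


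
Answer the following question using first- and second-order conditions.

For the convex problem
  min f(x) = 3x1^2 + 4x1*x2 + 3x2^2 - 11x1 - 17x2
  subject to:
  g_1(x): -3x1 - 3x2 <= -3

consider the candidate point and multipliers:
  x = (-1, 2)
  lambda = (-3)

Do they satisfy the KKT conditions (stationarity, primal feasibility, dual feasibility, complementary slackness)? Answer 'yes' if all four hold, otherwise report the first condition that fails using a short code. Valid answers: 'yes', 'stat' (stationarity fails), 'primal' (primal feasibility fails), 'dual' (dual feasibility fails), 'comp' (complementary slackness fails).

Gradient of f: grad f(x) = Q x + c = (-9, -9)
Constraint values g_i(x) = a_i^T x - b_i:
  g_1((-1, 2)) = 0
Stationarity residual: grad f(x) + sum_i lambda_i a_i = (0, 0)
  -> stationarity OK
Primal feasibility (all g_i <= 0): OK
Dual feasibility (all lambda_i >= 0): FAILS
Complementary slackness (lambda_i * g_i(x) = 0 for all i): OK

Verdict: the first failing condition is dual_feasibility -> dual.

dual


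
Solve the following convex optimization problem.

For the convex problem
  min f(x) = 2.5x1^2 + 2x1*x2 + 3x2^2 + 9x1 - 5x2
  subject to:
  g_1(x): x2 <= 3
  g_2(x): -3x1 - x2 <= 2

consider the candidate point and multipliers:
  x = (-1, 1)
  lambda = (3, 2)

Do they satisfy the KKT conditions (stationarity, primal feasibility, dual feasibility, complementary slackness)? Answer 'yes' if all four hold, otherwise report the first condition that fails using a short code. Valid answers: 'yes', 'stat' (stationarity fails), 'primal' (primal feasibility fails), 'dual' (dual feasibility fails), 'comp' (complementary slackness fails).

Gradient of f: grad f(x) = Q x + c = (6, -1)
Constraint values g_i(x) = a_i^T x - b_i:
  g_1((-1, 1)) = -2
  g_2((-1, 1)) = 0
Stationarity residual: grad f(x) + sum_i lambda_i a_i = (0, 0)
  -> stationarity OK
Primal feasibility (all g_i <= 0): OK
Dual feasibility (all lambda_i >= 0): OK
Complementary slackness (lambda_i * g_i(x) = 0 for all i): FAILS

Verdict: the first failing condition is complementary_slackness -> comp.

comp


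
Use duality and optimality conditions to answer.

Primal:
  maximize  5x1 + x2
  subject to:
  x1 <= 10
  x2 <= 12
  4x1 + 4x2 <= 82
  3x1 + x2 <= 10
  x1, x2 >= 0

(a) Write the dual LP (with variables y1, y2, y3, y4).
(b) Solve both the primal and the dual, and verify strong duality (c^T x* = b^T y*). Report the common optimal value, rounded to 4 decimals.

The standard primal-dual pair for 'max c^T x s.t. A x <= b, x >= 0' is:
  Dual:  min b^T y  s.t.  A^T y >= c,  y >= 0.

So the dual LP is:
  minimize  10y1 + 12y2 + 82y3 + 10y4
  subject to:
    y1 + 4y3 + 3y4 >= 5
    y2 + 4y3 + y4 >= 1
    y1, y2, y3, y4 >= 0

Solving the primal: x* = (3.3333, 0).
  primal value c^T x* = 16.6667.
Solving the dual: y* = (0, 0, 0, 1.6667).
  dual value b^T y* = 16.6667.
Strong duality: c^T x* = b^T y*. Confirmed.

16.6667


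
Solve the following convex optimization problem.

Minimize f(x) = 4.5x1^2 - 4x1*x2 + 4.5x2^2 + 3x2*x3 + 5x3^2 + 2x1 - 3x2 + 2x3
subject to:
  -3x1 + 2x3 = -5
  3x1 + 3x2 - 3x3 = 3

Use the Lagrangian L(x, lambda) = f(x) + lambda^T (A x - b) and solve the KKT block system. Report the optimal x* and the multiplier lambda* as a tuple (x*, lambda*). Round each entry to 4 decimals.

Form the Lagrangian:
  L(x, lambda) = (1/2) x^T Q x + c^T x + lambda^T (A x - b)
Stationarity (grad_x L = 0): Q x + c + A^T lambda = 0.
Primal feasibility: A x = b.

This gives the KKT block system:
  [ Q   A^T ] [ x     ]   [-c ]
  [ A    0  ] [ lambda ] = [ b ]

Solving the linear system:
  x*      = (1.3212, -0.8394, -0.5182)
  lambda* = (11.5474, 5.7981)
  f(x*)   = 22.2336

x* = (1.3212, -0.8394, -0.5182), lambda* = (11.5474, 5.7981)


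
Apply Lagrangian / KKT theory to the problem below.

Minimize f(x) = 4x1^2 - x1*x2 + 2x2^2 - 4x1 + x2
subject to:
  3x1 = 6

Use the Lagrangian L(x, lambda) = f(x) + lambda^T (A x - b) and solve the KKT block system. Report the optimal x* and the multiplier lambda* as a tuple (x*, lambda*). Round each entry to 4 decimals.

Form the Lagrangian:
  L(x, lambda) = (1/2) x^T Q x + c^T x + lambda^T (A x - b)
Stationarity (grad_x L = 0): Q x + c + A^T lambda = 0.
Primal feasibility: A x = b.

This gives the KKT block system:
  [ Q   A^T ] [ x     ]   [-c ]
  [ A    0  ] [ lambda ] = [ b ]

Solving the linear system:
  x*      = (2, 0.25)
  lambda* = (-3.9167)
  f(x*)   = 7.875

x* = (2, 0.25), lambda* = (-3.9167)


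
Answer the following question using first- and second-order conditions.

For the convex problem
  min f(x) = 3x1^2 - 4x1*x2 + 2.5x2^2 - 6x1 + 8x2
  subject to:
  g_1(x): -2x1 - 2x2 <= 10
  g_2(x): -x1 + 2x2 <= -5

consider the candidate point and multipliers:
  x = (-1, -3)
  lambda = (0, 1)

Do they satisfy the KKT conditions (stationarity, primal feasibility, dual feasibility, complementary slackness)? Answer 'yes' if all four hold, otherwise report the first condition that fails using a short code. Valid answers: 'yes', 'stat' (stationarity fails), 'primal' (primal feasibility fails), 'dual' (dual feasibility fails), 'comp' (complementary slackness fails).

Gradient of f: grad f(x) = Q x + c = (0, -3)
Constraint values g_i(x) = a_i^T x - b_i:
  g_1((-1, -3)) = -2
  g_2((-1, -3)) = 0
Stationarity residual: grad f(x) + sum_i lambda_i a_i = (-1, -1)
  -> stationarity FAILS
Primal feasibility (all g_i <= 0): OK
Dual feasibility (all lambda_i >= 0): OK
Complementary slackness (lambda_i * g_i(x) = 0 for all i): OK

Verdict: the first failing condition is stationarity -> stat.

stat


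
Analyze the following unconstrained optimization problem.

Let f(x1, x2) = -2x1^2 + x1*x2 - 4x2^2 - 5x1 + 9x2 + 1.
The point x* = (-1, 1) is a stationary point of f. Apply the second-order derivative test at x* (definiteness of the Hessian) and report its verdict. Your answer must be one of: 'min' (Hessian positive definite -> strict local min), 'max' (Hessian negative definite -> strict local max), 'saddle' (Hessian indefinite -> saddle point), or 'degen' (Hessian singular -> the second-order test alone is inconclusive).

Compute the Hessian H = grad^2 f:
  H = [[-4, 1], [1, -8]]
Verify stationarity: grad f(x*) = H x* + g = (0, 0).
Eigenvalues of H: -8.2361, -3.7639.
Both eigenvalues < 0, so H is negative definite -> x* is a strict local max.

max
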